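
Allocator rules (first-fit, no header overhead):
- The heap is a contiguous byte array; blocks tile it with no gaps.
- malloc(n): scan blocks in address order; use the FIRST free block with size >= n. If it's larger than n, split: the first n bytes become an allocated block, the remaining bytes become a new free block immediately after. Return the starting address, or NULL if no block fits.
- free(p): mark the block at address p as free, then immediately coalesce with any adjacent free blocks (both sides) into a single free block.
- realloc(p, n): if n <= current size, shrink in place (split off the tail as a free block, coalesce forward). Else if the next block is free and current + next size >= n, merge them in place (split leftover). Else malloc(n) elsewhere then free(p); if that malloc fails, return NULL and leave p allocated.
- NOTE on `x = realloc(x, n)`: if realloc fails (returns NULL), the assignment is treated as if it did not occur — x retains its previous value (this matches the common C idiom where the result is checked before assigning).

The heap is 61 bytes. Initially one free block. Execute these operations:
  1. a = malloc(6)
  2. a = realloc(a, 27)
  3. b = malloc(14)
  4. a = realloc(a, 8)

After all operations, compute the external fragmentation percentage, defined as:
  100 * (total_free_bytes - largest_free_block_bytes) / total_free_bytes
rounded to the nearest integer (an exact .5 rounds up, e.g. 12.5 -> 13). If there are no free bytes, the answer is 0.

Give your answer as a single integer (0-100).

Op 1: a = malloc(6) -> a = 0; heap: [0-5 ALLOC][6-60 FREE]
Op 2: a = realloc(a, 27) -> a = 0; heap: [0-26 ALLOC][27-60 FREE]
Op 3: b = malloc(14) -> b = 27; heap: [0-26 ALLOC][27-40 ALLOC][41-60 FREE]
Op 4: a = realloc(a, 8) -> a = 0; heap: [0-7 ALLOC][8-26 FREE][27-40 ALLOC][41-60 FREE]
Free blocks: [19 20] total_free=39 largest=20 -> 100*(39-20)/39 = 1900/39 ≈ 48.718 -> rounds to 49

Answer: 49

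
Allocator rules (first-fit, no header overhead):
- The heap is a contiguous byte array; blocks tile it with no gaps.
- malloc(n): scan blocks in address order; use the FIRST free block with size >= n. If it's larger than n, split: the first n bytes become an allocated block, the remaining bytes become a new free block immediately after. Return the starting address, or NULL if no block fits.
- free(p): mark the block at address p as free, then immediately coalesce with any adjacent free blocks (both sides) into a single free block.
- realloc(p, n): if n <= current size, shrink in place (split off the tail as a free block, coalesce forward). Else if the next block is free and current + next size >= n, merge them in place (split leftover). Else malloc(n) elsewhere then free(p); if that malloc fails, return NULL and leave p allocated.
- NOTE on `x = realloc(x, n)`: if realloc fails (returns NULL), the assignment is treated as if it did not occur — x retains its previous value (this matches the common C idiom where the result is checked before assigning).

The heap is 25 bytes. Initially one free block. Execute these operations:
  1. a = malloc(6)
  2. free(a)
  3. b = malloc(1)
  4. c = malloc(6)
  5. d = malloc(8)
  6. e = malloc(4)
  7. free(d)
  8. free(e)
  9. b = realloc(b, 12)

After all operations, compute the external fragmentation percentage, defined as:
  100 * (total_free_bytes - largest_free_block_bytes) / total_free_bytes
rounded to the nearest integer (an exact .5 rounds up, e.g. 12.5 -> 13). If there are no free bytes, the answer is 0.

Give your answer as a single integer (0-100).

Answer: 14

Derivation:
Op 1: a = malloc(6) -> a = 0; heap: [0-5 ALLOC][6-24 FREE]
Op 2: free(a) -> (freed a); heap: [0-24 FREE]
Op 3: b = malloc(1) -> b = 0; heap: [0-0 ALLOC][1-24 FREE]
Op 4: c = malloc(6) -> c = 1; heap: [0-0 ALLOC][1-6 ALLOC][7-24 FREE]
Op 5: d = malloc(8) -> d = 7; heap: [0-0 ALLOC][1-6 ALLOC][7-14 ALLOC][15-24 FREE]
Op 6: e = malloc(4) -> e = 15; heap: [0-0 ALLOC][1-6 ALLOC][7-14 ALLOC][15-18 ALLOC][19-24 FREE]
Op 7: free(d) -> (freed d); heap: [0-0 ALLOC][1-6 ALLOC][7-14 FREE][15-18 ALLOC][19-24 FREE]
Op 8: free(e) -> (freed e); heap: [0-0 ALLOC][1-6 ALLOC][7-24 FREE]
Op 9: b = realloc(b, 12) -> b = 7; heap: [0-0 FREE][1-6 ALLOC][7-18 ALLOC][19-24 FREE]
Free blocks: [1 6] total_free=7 largest=6 -> 100*(7-6)/7 = 100/7 ≈ 14.286 -> rounds to 14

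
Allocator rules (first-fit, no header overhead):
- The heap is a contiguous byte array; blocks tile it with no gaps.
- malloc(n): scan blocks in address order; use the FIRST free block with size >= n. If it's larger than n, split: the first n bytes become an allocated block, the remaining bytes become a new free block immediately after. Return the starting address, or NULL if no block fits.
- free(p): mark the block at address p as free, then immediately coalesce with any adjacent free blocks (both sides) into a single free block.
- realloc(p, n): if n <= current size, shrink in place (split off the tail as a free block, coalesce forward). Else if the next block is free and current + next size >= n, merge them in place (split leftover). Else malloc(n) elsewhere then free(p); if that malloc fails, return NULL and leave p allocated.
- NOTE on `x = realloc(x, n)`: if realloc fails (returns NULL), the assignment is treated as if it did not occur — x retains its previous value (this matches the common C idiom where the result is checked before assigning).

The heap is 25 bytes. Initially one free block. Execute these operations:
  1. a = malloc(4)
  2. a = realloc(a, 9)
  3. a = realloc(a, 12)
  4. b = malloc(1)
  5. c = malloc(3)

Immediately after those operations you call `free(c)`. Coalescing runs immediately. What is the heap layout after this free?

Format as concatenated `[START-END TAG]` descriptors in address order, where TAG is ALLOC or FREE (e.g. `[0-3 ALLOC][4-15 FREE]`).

Op 1: a = malloc(4) -> a = 0; heap: [0-3 ALLOC][4-24 FREE]
Op 2: a = realloc(a, 9) -> a = 0; heap: [0-8 ALLOC][9-24 FREE]
Op 3: a = realloc(a, 12) -> a = 0; heap: [0-11 ALLOC][12-24 FREE]
Op 4: b = malloc(1) -> b = 12; heap: [0-11 ALLOC][12-12 ALLOC][13-24 FREE]
Op 5: c = malloc(3) -> c = 13; heap: [0-11 ALLOC][12-12 ALLOC][13-15 ALLOC][16-24 FREE]
free(c): c = 13 -> block [13-15 ALLOC]; mark free, coalesce with adjacent free neighbors -> [0-11 ALLOC][12-12 ALLOC][13-24 FREE]

Answer: [0-11 ALLOC][12-12 ALLOC][13-24 FREE]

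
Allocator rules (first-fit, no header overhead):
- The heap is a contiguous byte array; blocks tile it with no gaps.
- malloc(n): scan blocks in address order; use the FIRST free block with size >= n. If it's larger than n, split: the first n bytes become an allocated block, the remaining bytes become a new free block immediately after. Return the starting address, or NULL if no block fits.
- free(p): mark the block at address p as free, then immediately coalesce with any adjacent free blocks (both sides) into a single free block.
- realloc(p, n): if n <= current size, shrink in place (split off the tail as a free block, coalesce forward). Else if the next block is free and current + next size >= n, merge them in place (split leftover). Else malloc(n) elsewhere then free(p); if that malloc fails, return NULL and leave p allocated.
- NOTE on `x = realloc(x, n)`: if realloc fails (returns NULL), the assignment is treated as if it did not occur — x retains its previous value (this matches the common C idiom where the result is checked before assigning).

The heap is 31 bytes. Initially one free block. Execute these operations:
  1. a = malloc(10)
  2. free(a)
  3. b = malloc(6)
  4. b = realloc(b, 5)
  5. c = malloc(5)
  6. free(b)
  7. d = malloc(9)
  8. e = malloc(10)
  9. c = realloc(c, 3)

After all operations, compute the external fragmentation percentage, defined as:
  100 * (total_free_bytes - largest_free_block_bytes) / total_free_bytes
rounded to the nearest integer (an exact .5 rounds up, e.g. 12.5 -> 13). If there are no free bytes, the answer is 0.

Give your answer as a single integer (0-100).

Op 1: a = malloc(10) -> a = 0; heap: [0-9 ALLOC][10-30 FREE]
Op 2: free(a) -> (freed a); heap: [0-30 FREE]
Op 3: b = malloc(6) -> b = 0; heap: [0-5 ALLOC][6-30 FREE]
Op 4: b = realloc(b, 5) -> b = 0; heap: [0-4 ALLOC][5-30 FREE]
Op 5: c = malloc(5) -> c = 5; heap: [0-4 ALLOC][5-9 ALLOC][10-30 FREE]
Op 6: free(b) -> (freed b); heap: [0-4 FREE][5-9 ALLOC][10-30 FREE]
Op 7: d = malloc(9) -> d = 10; heap: [0-4 FREE][5-9 ALLOC][10-18 ALLOC][19-30 FREE]
Op 8: e = malloc(10) -> e = 19; heap: [0-4 FREE][5-9 ALLOC][10-18 ALLOC][19-28 ALLOC][29-30 FREE]
Op 9: c = realloc(c, 3) -> c = 5; heap: [0-4 FREE][5-7 ALLOC][8-9 FREE][10-18 ALLOC][19-28 ALLOC][29-30 FREE]
Free blocks: [5 2 2] total_free=9 largest=5 -> 100*(9-5)/9 = 400/9 ≈ 44.444 -> rounds to 44

Answer: 44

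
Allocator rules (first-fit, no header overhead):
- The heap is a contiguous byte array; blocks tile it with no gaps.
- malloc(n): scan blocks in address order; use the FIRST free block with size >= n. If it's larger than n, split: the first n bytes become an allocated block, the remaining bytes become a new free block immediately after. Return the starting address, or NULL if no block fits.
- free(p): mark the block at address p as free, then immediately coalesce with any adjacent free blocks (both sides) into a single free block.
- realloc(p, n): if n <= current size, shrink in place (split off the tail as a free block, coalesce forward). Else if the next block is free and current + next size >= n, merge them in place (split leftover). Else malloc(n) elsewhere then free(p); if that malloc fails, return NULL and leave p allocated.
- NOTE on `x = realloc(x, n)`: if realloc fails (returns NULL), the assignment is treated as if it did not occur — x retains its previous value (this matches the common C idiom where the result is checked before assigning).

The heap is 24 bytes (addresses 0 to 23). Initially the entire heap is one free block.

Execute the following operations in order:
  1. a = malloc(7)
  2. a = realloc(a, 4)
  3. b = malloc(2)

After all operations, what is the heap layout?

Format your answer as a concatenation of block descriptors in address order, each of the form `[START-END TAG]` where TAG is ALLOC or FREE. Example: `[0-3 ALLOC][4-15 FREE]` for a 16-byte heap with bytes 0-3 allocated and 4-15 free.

Answer: [0-3 ALLOC][4-5 ALLOC][6-23 FREE]

Derivation:
Op 1: a = malloc(7) -> a = 0; heap: [0-6 ALLOC][7-23 FREE]
Op 2: a = realloc(a, 4) -> a = 0; heap: [0-3 ALLOC][4-23 FREE]
Op 3: b = malloc(2) -> b = 4; heap: [0-3 ALLOC][4-5 ALLOC][6-23 FREE]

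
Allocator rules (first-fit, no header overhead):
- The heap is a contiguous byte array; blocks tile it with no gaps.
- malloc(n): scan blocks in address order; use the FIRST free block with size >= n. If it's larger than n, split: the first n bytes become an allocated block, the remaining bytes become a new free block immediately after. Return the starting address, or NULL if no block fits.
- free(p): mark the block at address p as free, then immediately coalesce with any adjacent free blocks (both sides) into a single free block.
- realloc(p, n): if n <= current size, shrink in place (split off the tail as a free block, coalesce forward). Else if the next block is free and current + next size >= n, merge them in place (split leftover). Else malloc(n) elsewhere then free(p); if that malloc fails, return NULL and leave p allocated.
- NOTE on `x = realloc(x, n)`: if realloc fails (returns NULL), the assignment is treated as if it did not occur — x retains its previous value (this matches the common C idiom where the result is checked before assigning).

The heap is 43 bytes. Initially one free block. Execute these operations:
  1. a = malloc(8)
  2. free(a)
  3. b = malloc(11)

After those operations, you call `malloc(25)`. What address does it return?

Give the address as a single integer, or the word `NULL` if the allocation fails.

Op 1: a = malloc(8) -> a = 0; heap: [0-7 ALLOC][8-42 FREE]
Op 2: free(a) -> (freed a); heap: [0-42 FREE]
Op 3: b = malloc(11) -> b = 0; heap: [0-10 ALLOC][11-42 FREE]
malloc(25): first-fit scan over [0-10 ALLOC][11-42 FREE] -> 11

Answer: 11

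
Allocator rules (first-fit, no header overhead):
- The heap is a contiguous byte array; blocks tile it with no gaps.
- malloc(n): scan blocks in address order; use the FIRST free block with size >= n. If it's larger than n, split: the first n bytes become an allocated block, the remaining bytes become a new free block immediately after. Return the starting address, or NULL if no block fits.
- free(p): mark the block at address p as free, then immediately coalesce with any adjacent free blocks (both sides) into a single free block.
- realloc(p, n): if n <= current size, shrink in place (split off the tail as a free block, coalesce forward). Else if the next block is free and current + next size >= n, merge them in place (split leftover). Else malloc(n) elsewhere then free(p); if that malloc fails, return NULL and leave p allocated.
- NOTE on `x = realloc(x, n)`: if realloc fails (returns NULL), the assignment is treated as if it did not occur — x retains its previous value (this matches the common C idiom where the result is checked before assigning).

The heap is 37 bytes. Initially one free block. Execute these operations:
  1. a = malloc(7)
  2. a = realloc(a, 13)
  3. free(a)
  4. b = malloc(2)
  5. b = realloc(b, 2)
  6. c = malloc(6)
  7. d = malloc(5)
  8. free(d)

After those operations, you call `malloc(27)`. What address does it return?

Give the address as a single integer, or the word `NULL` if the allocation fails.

Op 1: a = malloc(7) -> a = 0; heap: [0-6 ALLOC][7-36 FREE]
Op 2: a = realloc(a, 13) -> a = 0; heap: [0-12 ALLOC][13-36 FREE]
Op 3: free(a) -> (freed a); heap: [0-36 FREE]
Op 4: b = malloc(2) -> b = 0; heap: [0-1 ALLOC][2-36 FREE]
Op 5: b = realloc(b, 2) -> b = 0; heap: [0-1 ALLOC][2-36 FREE]
Op 6: c = malloc(6) -> c = 2; heap: [0-1 ALLOC][2-7 ALLOC][8-36 FREE]
Op 7: d = malloc(5) -> d = 8; heap: [0-1 ALLOC][2-7 ALLOC][8-12 ALLOC][13-36 FREE]
Op 8: free(d) -> (freed d); heap: [0-1 ALLOC][2-7 ALLOC][8-36 FREE]
malloc(27): first-fit scan over [0-1 ALLOC][2-7 ALLOC][8-36 FREE] -> 8

Answer: 8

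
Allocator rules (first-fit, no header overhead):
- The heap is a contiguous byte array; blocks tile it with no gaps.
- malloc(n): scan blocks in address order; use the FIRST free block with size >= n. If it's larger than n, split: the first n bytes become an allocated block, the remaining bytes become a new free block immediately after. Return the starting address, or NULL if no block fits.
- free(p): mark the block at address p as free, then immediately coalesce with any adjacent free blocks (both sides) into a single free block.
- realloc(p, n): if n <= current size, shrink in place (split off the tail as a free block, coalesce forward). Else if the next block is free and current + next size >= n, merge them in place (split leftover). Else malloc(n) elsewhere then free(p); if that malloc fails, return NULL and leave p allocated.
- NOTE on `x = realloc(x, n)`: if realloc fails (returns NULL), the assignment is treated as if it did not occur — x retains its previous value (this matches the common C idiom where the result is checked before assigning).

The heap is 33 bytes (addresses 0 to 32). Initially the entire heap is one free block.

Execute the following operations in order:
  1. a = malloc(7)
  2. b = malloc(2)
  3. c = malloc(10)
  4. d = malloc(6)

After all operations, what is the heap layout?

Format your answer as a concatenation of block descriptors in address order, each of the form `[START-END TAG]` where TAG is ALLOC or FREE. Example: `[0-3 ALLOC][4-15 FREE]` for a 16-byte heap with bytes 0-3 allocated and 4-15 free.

Answer: [0-6 ALLOC][7-8 ALLOC][9-18 ALLOC][19-24 ALLOC][25-32 FREE]

Derivation:
Op 1: a = malloc(7) -> a = 0; heap: [0-6 ALLOC][7-32 FREE]
Op 2: b = malloc(2) -> b = 7; heap: [0-6 ALLOC][7-8 ALLOC][9-32 FREE]
Op 3: c = malloc(10) -> c = 9; heap: [0-6 ALLOC][7-8 ALLOC][9-18 ALLOC][19-32 FREE]
Op 4: d = malloc(6) -> d = 19; heap: [0-6 ALLOC][7-8 ALLOC][9-18 ALLOC][19-24 ALLOC][25-32 FREE]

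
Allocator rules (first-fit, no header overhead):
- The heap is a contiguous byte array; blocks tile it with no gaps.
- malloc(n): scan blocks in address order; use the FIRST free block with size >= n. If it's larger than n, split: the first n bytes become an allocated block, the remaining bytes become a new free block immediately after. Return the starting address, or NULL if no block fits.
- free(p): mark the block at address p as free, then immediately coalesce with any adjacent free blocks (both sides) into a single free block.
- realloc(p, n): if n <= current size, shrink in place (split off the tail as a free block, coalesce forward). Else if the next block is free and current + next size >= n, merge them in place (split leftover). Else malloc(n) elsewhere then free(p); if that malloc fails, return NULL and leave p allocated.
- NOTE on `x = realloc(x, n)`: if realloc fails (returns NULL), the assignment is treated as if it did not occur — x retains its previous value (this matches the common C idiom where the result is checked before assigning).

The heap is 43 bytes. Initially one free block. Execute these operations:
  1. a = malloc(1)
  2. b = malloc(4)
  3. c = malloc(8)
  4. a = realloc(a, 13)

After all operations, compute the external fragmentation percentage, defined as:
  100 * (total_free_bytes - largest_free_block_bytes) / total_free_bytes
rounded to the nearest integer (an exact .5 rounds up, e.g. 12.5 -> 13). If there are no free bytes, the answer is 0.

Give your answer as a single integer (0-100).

Op 1: a = malloc(1) -> a = 0; heap: [0-0 ALLOC][1-42 FREE]
Op 2: b = malloc(4) -> b = 1; heap: [0-0 ALLOC][1-4 ALLOC][5-42 FREE]
Op 3: c = malloc(8) -> c = 5; heap: [0-0 ALLOC][1-4 ALLOC][5-12 ALLOC][13-42 FREE]
Op 4: a = realloc(a, 13) -> a = 13; heap: [0-0 FREE][1-4 ALLOC][5-12 ALLOC][13-25 ALLOC][26-42 FREE]
Free blocks: [1 17] total_free=18 largest=17 -> 100*(18-17)/18 = 100/18 ≈ 5.556 -> rounds to 6

Answer: 6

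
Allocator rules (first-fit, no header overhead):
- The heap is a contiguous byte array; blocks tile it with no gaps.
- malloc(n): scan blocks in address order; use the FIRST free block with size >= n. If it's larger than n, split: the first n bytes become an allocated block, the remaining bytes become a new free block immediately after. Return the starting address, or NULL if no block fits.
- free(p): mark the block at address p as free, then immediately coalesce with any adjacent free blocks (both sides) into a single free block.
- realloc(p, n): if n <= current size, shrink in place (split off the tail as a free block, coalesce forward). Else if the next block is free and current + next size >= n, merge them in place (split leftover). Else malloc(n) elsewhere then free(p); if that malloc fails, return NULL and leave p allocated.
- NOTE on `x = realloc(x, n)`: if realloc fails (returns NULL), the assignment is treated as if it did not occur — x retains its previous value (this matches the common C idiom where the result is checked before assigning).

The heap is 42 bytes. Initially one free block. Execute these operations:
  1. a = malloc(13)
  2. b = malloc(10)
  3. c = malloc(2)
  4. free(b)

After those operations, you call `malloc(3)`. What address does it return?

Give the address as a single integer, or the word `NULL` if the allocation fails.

Op 1: a = malloc(13) -> a = 0; heap: [0-12 ALLOC][13-41 FREE]
Op 2: b = malloc(10) -> b = 13; heap: [0-12 ALLOC][13-22 ALLOC][23-41 FREE]
Op 3: c = malloc(2) -> c = 23; heap: [0-12 ALLOC][13-22 ALLOC][23-24 ALLOC][25-41 FREE]
Op 4: free(b) -> (freed b); heap: [0-12 ALLOC][13-22 FREE][23-24 ALLOC][25-41 FREE]
malloc(3): first-fit scan over [0-12 ALLOC][13-22 FREE][23-24 ALLOC][25-41 FREE] -> 13

Answer: 13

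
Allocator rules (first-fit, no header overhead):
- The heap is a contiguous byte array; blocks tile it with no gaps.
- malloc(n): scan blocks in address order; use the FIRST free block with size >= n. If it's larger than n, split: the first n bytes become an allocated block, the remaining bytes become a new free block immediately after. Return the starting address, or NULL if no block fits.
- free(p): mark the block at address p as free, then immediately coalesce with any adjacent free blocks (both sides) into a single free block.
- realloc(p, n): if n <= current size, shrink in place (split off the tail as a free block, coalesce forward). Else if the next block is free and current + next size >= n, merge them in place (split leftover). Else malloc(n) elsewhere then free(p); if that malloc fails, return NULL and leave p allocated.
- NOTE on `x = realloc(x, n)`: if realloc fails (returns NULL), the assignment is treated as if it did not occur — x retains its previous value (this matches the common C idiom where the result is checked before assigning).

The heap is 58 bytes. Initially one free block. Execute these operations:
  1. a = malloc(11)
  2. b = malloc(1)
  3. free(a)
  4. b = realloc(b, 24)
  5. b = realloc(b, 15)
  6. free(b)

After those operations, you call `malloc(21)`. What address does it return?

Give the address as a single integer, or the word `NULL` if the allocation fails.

Answer: 0

Derivation:
Op 1: a = malloc(11) -> a = 0; heap: [0-10 ALLOC][11-57 FREE]
Op 2: b = malloc(1) -> b = 11; heap: [0-10 ALLOC][11-11 ALLOC][12-57 FREE]
Op 3: free(a) -> (freed a); heap: [0-10 FREE][11-11 ALLOC][12-57 FREE]
Op 4: b = realloc(b, 24) -> b = 11; heap: [0-10 FREE][11-34 ALLOC][35-57 FREE]
Op 5: b = realloc(b, 15) -> b = 11; heap: [0-10 FREE][11-25 ALLOC][26-57 FREE]
Op 6: free(b) -> (freed b); heap: [0-57 FREE]
malloc(21): first-fit scan over [0-57 FREE] -> 0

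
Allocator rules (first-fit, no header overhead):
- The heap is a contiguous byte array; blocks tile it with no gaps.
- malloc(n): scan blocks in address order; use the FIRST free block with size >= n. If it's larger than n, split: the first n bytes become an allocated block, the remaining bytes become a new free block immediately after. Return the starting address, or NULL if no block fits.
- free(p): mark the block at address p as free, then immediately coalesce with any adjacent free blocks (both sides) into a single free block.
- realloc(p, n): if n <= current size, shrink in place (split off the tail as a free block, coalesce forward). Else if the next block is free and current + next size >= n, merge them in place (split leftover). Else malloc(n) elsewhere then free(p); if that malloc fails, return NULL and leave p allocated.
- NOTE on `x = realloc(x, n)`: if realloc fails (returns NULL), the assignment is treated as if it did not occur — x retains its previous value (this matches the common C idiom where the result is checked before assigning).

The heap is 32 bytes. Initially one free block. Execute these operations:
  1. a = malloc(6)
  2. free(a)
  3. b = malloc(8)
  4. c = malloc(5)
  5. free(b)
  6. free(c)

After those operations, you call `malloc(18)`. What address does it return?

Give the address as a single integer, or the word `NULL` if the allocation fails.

Op 1: a = malloc(6) -> a = 0; heap: [0-5 ALLOC][6-31 FREE]
Op 2: free(a) -> (freed a); heap: [0-31 FREE]
Op 3: b = malloc(8) -> b = 0; heap: [0-7 ALLOC][8-31 FREE]
Op 4: c = malloc(5) -> c = 8; heap: [0-7 ALLOC][8-12 ALLOC][13-31 FREE]
Op 5: free(b) -> (freed b); heap: [0-7 FREE][8-12 ALLOC][13-31 FREE]
Op 6: free(c) -> (freed c); heap: [0-31 FREE]
malloc(18): first-fit scan over [0-31 FREE] -> 0

Answer: 0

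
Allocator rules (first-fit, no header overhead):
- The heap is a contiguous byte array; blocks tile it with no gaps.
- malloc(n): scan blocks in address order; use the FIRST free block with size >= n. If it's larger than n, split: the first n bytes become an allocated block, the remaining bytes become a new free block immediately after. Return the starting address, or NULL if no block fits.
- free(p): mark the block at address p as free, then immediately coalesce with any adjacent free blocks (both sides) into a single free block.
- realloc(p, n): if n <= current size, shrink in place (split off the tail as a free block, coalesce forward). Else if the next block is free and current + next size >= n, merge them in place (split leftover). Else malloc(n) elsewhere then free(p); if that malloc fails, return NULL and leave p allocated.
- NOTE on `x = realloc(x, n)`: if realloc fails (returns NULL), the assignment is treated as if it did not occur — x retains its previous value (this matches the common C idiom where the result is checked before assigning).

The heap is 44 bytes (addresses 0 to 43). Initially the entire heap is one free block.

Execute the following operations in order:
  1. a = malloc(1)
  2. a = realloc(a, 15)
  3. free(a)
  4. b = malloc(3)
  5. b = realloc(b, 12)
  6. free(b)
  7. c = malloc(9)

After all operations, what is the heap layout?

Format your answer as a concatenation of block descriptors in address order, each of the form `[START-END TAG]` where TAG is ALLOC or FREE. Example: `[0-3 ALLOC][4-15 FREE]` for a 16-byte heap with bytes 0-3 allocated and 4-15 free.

Answer: [0-8 ALLOC][9-43 FREE]

Derivation:
Op 1: a = malloc(1) -> a = 0; heap: [0-0 ALLOC][1-43 FREE]
Op 2: a = realloc(a, 15) -> a = 0; heap: [0-14 ALLOC][15-43 FREE]
Op 3: free(a) -> (freed a); heap: [0-43 FREE]
Op 4: b = malloc(3) -> b = 0; heap: [0-2 ALLOC][3-43 FREE]
Op 5: b = realloc(b, 12) -> b = 0; heap: [0-11 ALLOC][12-43 FREE]
Op 6: free(b) -> (freed b); heap: [0-43 FREE]
Op 7: c = malloc(9) -> c = 0; heap: [0-8 ALLOC][9-43 FREE]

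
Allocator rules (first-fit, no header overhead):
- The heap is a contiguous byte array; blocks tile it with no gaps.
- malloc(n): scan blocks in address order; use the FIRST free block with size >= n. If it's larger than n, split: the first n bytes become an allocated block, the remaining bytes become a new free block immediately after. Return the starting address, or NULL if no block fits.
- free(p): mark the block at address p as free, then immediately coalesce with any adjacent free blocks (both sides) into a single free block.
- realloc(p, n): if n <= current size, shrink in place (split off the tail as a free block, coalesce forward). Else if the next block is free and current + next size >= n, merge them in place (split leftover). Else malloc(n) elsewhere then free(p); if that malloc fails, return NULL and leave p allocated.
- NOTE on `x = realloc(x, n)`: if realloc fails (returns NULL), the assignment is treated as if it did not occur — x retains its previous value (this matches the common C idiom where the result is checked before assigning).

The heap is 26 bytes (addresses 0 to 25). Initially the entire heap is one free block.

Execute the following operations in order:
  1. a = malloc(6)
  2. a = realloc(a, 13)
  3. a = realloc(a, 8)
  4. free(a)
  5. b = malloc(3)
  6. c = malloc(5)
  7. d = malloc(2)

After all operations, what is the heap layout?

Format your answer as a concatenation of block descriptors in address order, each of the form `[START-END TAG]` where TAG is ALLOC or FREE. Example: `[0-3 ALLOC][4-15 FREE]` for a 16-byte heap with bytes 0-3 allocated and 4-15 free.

Answer: [0-2 ALLOC][3-7 ALLOC][8-9 ALLOC][10-25 FREE]

Derivation:
Op 1: a = malloc(6) -> a = 0; heap: [0-5 ALLOC][6-25 FREE]
Op 2: a = realloc(a, 13) -> a = 0; heap: [0-12 ALLOC][13-25 FREE]
Op 3: a = realloc(a, 8) -> a = 0; heap: [0-7 ALLOC][8-25 FREE]
Op 4: free(a) -> (freed a); heap: [0-25 FREE]
Op 5: b = malloc(3) -> b = 0; heap: [0-2 ALLOC][3-25 FREE]
Op 6: c = malloc(5) -> c = 3; heap: [0-2 ALLOC][3-7 ALLOC][8-25 FREE]
Op 7: d = malloc(2) -> d = 8; heap: [0-2 ALLOC][3-7 ALLOC][8-9 ALLOC][10-25 FREE]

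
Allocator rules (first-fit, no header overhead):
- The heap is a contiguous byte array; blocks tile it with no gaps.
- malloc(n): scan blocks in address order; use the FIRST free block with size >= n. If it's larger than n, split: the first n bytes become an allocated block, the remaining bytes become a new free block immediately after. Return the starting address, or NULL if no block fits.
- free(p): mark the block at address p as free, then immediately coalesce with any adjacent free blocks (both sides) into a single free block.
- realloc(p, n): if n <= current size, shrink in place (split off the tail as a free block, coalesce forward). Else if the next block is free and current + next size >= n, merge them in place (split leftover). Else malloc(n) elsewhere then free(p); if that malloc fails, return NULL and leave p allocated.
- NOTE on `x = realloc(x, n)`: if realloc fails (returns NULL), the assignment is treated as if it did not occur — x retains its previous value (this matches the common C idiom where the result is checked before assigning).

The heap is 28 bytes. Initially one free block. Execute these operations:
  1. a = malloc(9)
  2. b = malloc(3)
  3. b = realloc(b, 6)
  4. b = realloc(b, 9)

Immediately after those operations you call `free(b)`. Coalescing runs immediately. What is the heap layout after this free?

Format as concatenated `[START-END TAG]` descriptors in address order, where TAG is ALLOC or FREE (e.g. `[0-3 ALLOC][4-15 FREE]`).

Answer: [0-8 ALLOC][9-27 FREE]

Derivation:
Op 1: a = malloc(9) -> a = 0; heap: [0-8 ALLOC][9-27 FREE]
Op 2: b = malloc(3) -> b = 9; heap: [0-8 ALLOC][9-11 ALLOC][12-27 FREE]
Op 3: b = realloc(b, 6) -> b = 9; heap: [0-8 ALLOC][9-14 ALLOC][15-27 FREE]
Op 4: b = realloc(b, 9) -> b = 9; heap: [0-8 ALLOC][9-17 ALLOC][18-27 FREE]
free(b): b = 9 -> block [9-17 ALLOC]; mark free, coalesce with adjacent free neighbors -> [0-8 ALLOC][9-27 FREE]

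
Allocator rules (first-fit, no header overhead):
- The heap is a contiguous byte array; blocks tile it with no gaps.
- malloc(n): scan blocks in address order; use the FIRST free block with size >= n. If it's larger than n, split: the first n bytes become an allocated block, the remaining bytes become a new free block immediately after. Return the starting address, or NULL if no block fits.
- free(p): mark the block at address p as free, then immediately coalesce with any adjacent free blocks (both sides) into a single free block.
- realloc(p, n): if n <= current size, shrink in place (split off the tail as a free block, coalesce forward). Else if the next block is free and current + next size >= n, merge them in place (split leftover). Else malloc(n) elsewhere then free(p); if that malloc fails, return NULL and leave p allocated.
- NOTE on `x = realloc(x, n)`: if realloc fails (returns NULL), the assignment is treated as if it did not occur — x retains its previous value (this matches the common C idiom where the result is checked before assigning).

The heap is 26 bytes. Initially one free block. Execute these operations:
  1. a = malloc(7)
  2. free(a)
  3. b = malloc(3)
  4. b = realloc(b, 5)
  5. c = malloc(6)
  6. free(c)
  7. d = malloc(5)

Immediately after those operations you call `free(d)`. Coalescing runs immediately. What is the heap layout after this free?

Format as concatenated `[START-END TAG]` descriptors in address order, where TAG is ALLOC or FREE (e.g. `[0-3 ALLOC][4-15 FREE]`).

Op 1: a = malloc(7) -> a = 0; heap: [0-6 ALLOC][7-25 FREE]
Op 2: free(a) -> (freed a); heap: [0-25 FREE]
Op 3: b = malloc(3) -> b = 0; heap: [0-2 ALLOC][3-25 FREE]
Op 4: b = realloc(b, 5) -> b = 0; heap: [0-4 ALLOC][5-25 FREE]
Op 5: c = malloc(6) -> c = 5; heap: [0-4 ALLOC][5-10 ALLOC][11-25 FREE]
Op 6: free(c) -> (freed c); heap: [0-4 ALLOC][5-25 FREE]
Op 7: d = malloc(5) -> d = 5; heap: [0-4 ALLOC][5-9 ALLOC][10-25 FREE]
free(d): d = 5 -> block [5-9 ALLOC]; mark free, coalesce with adjacent free neighbors -> [0-4 ALLOC][5-25 FREE]

Answer: [0-4 ALLOC][5-25 FREE]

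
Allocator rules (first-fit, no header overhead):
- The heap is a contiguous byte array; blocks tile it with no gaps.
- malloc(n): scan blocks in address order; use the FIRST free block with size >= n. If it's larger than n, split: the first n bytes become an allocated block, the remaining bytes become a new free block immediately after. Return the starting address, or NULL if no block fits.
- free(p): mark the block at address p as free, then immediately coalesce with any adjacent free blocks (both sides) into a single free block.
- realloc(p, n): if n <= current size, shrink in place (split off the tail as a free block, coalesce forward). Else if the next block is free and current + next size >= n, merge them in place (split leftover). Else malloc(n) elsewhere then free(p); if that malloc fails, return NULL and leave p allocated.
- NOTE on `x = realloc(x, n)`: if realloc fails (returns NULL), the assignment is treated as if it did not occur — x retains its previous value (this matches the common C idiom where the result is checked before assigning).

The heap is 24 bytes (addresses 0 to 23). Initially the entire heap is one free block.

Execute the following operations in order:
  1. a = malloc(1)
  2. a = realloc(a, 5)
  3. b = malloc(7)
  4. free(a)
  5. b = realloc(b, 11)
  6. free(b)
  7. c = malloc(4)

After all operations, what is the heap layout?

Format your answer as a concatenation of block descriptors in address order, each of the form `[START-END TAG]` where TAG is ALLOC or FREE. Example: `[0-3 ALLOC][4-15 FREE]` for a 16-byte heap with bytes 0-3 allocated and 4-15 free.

Answer: [0-3 ALLOC][4-23 FREE]

Derivation:
Op 1: a = malloc(1) -> a = 0; heap: [0-0 ALLOC][1-23 FREE]
Op 2: a = realloc(a, 5) -> a = 0; heap: [0-4 ALLOC][5-23 FREE]
Op 3: b = malloc(7) -> b = 5; heap: [0-4 ALLOC][5-11 ALLOC][12-23 FREE]
Op 4: free(a) -> (freed a); heap: [0-4 FREE][5-11 ALLOC][12-23 FREE]
Op 5: b = realloc(b, 11) -> b = 5; heap: [0-4 FREE][5-15 ALLOC][16-23 FREE]
Op 6: free(b) -> (freed b); heap: [0-23 FREE]
Op 7: c = malloc(4) -> c = 0; heap: [0-3 ALLOC][4-23 FREE]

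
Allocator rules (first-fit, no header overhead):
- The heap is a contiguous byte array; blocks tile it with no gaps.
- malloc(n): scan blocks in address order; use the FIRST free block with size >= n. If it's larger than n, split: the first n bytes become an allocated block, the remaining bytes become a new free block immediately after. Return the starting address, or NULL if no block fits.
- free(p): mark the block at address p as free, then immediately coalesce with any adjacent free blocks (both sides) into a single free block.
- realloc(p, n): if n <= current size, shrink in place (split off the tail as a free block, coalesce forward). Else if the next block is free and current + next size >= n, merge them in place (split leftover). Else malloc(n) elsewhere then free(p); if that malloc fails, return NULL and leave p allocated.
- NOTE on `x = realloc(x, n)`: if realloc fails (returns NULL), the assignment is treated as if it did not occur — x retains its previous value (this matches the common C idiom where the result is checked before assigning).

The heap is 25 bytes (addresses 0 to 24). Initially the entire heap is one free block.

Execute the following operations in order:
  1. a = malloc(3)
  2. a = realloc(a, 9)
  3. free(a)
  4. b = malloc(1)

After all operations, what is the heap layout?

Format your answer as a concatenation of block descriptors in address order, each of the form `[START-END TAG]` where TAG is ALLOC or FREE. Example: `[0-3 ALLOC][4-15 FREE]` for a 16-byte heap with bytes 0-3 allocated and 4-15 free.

Op 1: a = malloc(3) -> a = 0; heap: [0-2 ALLOC][3-24 FREE]
Op 2: a = realloc(a, 9) -> a = 0; heap: [0-8 ALLOC][9-24 FREE]
Op 3: free(a) -> (freed a); heap: [0-24 FREE]
Op 4: b = malloc(1) -> b = 0; heap: [0-0 ALLOC][1-24 FREE]

Answer: [0-0 ALLOC][1-24 FREE]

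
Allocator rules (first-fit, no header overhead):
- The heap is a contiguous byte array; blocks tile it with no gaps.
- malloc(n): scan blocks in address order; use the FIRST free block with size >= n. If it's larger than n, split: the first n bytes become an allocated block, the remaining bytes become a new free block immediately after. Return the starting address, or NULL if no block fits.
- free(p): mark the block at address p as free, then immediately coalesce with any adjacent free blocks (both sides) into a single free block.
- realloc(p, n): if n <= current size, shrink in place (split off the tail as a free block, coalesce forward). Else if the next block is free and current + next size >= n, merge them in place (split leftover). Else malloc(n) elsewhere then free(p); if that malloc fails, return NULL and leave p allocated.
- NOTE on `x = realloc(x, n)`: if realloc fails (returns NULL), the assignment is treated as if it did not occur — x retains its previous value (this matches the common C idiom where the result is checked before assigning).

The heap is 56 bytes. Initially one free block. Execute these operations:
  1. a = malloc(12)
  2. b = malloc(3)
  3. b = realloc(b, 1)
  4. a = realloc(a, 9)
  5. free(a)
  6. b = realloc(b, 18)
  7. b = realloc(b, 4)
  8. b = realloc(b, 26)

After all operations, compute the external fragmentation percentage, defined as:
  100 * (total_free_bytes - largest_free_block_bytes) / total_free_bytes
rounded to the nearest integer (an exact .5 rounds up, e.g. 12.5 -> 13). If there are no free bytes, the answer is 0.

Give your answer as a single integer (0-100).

Answer: 40

Derivation:
Op 1: a = malloc(12) -> a = 0; heap: [0-11 ALLOC][12-55 FREE]
Op 2: b = malloc(3) -> b = 12; heap: [0-11 ALLOC][12-14 ALLOC][15-55 FREE]
Op 3: b = realloc(b, 1) -> b = 12; heap: [0-11 ALLOC][12-12 ALLOC][13-55 FREE]
Op 4: a = realloc(a, 9) -> a = 0; heap: [0-8 ALLOC][9-11 FREE][12-12 ALLOC][13-55 FREE]
Op 5: free(a) -> (freed a); heap: [0-11 FREE][12-12 ALLOC][13-55 FREE]
Op 6: b = realloc(b, 18) -> b = 12; heap: [0-11 FREE][12-29 ALLOC][30-55 FREE]
Op 7: b = realloc(b, 4) -> b = 12; heap: [0-11 FREE][12-15 ALLOC][16-55 FREE]
Op 8: b = realloc(b, 26) -> b = 12; heap: [0-11 FREE][12-37 ALLOC][38-55 FREE]
Free blocks: [12 18] total_free=30 largest=18 -> 100*(30-18)/30 = 1200/30 = 40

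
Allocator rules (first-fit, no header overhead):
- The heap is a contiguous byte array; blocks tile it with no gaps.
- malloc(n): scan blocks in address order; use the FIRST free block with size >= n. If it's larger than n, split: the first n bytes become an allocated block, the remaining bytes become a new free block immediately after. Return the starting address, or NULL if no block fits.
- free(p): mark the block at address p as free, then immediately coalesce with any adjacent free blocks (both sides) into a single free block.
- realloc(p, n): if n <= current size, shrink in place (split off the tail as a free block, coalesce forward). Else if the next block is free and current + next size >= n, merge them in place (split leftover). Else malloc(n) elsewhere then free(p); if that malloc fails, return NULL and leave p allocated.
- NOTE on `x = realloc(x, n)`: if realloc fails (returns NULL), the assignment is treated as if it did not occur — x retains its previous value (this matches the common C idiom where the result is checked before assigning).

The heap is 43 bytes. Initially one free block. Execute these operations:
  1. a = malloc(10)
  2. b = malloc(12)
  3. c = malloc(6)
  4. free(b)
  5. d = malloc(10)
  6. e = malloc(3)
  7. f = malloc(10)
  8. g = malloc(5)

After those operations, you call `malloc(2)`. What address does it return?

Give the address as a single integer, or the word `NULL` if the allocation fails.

Answer: 20

Derivation:
Op 1: a = malloc(10) -> a = 0; heap: [0-9 ALLOC][10-42 FREE]
Op 2: b = malloc(12) -> b = 10; heap: [0-9 ALLOC][10-21 ALLOC][22-42 FREE]
Op 3: c = malloc(6) -> c = 22; heap: [0-9 ALLOC][10-21 ALLOC][22-27 ALLOC][28-42 FREE]
Op 4: free(b) -> (freed b); heap: [0-9 ALLOC][10-21 FREE][22-27 ALLOC][28-42 FREE]
Op 5: d = malloc(10) -> d = 10; heap: [0-9 ALLOC][10-19 ALLOC][20-21 FREE][22-27 ALLOC][28-42 FREE]
Op 6: e = malloc(3) -> e = 28; heap: [0-9 ALLOC][10-19 ALLOC][20-21 FREE][22-27 ALLOC][28-30 ALLOC][31-42 FREE]
Op 7: f = malloc(10) -> f = 31; heap: [0-9 ALLOC][10-19 ALLOC][20-21 FREE][22-27 ALLOC][28-30 ALLOC][31-40 ALLOC][41-42 FREE]
Op 8: g = malloc(5) -> g = NULL; heap: [0-9 ALLOC][10-19 ALLOC][20-21 FREE][22-27 ALLOC][28-30 ALLOC][31-40 ALLOC][41-42 FREE]
malloc(2): first-fit scan over [0-9 ALLOC][10-19 ALLOC][20-21 FREE][22-27 ALLOC][28-30 ALLOC][31-40 ALLOC][41-42 FREE] -> 20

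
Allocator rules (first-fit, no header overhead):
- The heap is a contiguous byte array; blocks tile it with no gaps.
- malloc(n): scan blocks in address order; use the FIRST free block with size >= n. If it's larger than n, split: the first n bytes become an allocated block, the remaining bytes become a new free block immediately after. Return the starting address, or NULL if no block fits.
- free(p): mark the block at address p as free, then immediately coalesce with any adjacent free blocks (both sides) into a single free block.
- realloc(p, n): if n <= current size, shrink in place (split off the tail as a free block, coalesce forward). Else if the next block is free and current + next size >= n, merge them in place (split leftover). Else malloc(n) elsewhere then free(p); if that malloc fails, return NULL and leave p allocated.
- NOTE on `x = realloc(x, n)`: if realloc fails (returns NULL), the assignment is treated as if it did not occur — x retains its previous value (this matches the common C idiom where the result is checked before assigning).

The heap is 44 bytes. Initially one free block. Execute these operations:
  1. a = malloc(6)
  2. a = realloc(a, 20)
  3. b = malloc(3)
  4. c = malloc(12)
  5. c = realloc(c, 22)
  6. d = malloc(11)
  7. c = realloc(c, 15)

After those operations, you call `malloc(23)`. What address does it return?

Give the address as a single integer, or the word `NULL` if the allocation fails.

Answer: NULL

Derivation:
Op 1: a = malloc(6) -> a = 0; heap: [0-5 ALLOC][6-43 FREE]
Op 2: a = realloc(a, 20) -> a = 0; heap: [0-19 ALLOC][20-43 FREE]
Op 3: b = malloc(3) -> b = 20; heap: [0-19 ALLOC][20-22 ALLOC][23-43 FREE]
Op 4: c = malloc(12) -> c = 23; heap: [0-19 ALLOC][20-22 ALLOC][23-34 ALLOC][35-43 FREE]
Op 5: c = realloc(c, 22) -> NULL (c unchanged); heap: [0-19 ALLOC][20-22 ALLOC][23-34 ALLOC][35-43 FREE]
Op 6: d = malloc(11) -> d = NULL; heap: [0-19 ALLOC][20-22 ALLOC][23-34 ALLOC][35-43 FREE]
Op 7: c = realloc(c, 15) -> c = 23; heap: [0-19 ALLOC][20-22 ALLOC][23-37 ALLOC][38-43 FREE]
malloc(23): first-fit scan over [0-19 ALLOC][20-22 ALLOC][23-37 ALLOC][38-43 FREE] -> NULL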